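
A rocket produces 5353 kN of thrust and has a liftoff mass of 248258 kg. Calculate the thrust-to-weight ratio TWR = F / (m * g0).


TWR = 5353000 / (248258 * 9.81) = 2.2

2.2


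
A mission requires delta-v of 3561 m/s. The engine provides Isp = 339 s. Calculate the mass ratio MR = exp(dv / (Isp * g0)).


Ve = 339 * 9.81 = 3325.59 m/s
MR = exp(3561 / 3325.59) = 2.918

2.918


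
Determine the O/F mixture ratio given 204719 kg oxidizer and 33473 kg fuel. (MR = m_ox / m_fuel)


MR = 204719 / 33473 = 6.12

6.12


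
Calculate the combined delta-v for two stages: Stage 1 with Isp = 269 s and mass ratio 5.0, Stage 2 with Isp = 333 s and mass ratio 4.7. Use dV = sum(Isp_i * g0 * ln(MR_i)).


dV1 = 269 * 9.81 * ln(5.0) = 4247.1 m/s
dV2 = 333 * 9.81 * ln(4.7) = 5055.5 m/s
Total dV = 4247.1 + 5055.5 = 9302.6 m/s ~ 9303 m/s

9303 m/s


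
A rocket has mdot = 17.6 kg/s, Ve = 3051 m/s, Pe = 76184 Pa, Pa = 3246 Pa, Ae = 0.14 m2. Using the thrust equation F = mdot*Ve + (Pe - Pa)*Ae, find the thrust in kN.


F = 17.6 * 3051 + (76184 - 3246) * 0.14 = 63909.0 N = 63.9 kN

63.9 kN


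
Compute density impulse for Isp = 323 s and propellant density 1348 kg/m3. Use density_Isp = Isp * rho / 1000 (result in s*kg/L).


rho*Isp = 323 * 1348 / 1000 = 435 s*kg/L

435 s*kg/L


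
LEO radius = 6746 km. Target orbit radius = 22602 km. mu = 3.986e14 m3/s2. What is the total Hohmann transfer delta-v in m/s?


V1 = sqrt(mu/r1) = 7686.8 m/s
dV1 = V1*(sqrt(2*r2/(r1+r2)) - 1) = 1853.12 m/s
V2 = sqrt(mu/r2) = 4199.48 m/s
dV2 = V2*(1 - sqrt(2*r1/(r1+r2))) = 1352.11 m/s
Total dV = 3205 m/s

3205 m/s


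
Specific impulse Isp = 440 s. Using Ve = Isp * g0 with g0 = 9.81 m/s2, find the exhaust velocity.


Ve = Isp * g0 = 440 * 9.81 = 4316.4 m/s

4316.4 m/s


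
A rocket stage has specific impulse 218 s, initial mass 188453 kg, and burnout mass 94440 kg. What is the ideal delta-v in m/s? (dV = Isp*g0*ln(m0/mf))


Ve = 218 * 9.81 = 2138.58 m/s
dV = 2138.58 * ln(188453/94440) = 1478 m/s

1478 m/s


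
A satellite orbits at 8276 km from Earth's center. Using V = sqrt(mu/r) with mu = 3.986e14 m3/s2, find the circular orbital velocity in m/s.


V = sqrt(3.986e14 / 8276000) = 6940 m/s

6940 m/s


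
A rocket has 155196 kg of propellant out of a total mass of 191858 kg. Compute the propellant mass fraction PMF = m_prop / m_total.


PMF = 155196 / 191858 = 0.809

0.809


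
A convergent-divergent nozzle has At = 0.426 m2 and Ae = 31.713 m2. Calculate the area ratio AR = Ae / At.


AR = 31.713 / 0.426 = 74.4

74.4


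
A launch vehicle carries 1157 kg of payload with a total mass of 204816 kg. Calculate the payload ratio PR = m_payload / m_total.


PR = 1157 / 204816 = 0.0056

0.0056


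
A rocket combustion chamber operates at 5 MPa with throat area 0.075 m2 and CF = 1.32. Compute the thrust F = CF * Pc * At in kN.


F = 1.32 * 5e6 * 0.075 = 495000.0 N = 495.0 kN

495.0 kN


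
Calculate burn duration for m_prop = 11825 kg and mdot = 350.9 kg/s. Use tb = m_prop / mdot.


tb = 11825 / 350.9 = 33.7 s

33.7 s


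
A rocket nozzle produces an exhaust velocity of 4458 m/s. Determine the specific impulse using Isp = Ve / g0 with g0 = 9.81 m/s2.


Isp = Ve / g0 = 4458 / 9.81 = 454.4 s

454.4 s


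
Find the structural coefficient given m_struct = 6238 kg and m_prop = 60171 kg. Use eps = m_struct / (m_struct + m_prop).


eps = 6238 / (6238 + 60171) = 0.0939

0.0939


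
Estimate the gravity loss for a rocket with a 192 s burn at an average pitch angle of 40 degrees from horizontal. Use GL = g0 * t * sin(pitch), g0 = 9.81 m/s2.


GL = 9.81 * 192 * sin(40 deg) = 1211 m/s

1211 m/s


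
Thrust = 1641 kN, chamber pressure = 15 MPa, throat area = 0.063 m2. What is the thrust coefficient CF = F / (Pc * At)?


CF = 1641000 / (15e6 * 0.063) = 1.74

1.74


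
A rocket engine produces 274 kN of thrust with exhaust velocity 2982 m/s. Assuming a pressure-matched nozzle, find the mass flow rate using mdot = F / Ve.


mdot = F / Ve = 274000 / 2982 = 91.9 kg/s

91.9 kg/s


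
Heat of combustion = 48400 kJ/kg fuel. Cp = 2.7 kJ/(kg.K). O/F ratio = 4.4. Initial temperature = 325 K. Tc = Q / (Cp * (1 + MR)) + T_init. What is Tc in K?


Tc = 48400 / (2.7 * (1 + 4.4)) + 325 = 3645 K

3645 K


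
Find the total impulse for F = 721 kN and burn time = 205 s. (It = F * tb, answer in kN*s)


It = 721 * 205 = 147805 kN*s

147805 kN*s


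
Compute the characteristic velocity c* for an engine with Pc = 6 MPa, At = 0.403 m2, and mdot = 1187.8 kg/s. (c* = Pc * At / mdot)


c* = 6e6 * 0.403 / 1187.8 = 2036 m/s

2036 m/s


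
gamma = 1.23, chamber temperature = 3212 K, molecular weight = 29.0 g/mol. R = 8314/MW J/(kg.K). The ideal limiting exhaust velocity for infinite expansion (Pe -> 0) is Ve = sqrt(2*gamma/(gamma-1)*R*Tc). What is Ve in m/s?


R = 8314 / 29.0 = 286.69 J/(kg.K)
Ve = sqrt(2 * 1.23 / (1.23 - 1) * 286.69 * 3212) = 3138 m/s

3138 m/s


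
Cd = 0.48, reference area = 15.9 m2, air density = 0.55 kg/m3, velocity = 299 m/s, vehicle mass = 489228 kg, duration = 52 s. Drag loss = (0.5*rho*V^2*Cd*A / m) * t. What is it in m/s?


D = 0.5 * 0.55 * 299^2 * 0.48 * 15.9 = 187634.82 N
a = 187634.82 / 489228 = 0.3835 m/s2
dV = 0.3835 * 52 = 19.9 m/s

19.9 m/s


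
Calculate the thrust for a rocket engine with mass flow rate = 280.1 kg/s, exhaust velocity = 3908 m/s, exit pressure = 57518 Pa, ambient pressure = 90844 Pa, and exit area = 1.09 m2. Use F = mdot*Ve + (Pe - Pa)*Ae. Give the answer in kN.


F = 280.1 * 3908 + (57518 - 90844) * 1.09 = 1.0583e+06 N = 1058.3 kN

1058.3 kN


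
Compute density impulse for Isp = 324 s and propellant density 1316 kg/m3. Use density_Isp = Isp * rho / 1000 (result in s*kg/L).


rho*Isp = 324 * 1316 / 1000 = 426 s*kg/L

426 s*kg/L


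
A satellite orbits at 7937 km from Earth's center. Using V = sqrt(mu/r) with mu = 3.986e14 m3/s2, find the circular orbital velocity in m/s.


V = sqrt(3.986e14 / 7937000) = 7087 m/s

7087 m/s


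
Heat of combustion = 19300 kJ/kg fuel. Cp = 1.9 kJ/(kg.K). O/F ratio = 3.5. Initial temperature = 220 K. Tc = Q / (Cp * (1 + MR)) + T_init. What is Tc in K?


Tc = 19300 / (1.9 * (1 + 3.5)) + 220 = 2477 K

2477 K


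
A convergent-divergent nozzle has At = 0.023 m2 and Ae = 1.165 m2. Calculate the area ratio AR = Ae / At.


AR = 1.165 / 0.023 = 50.7

50.7


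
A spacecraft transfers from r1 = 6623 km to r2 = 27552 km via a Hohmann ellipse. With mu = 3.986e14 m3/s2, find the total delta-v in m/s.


V1 = sqrt(mu/r1) = 7757.85 m/s
dV1 = V1*(sqrt(2*r2/(r1+r2)) - 1) = 2093.11 m/s
V2 = sqrt(mu/r2) = 3803.58 m/s
dV2 = V2*(1 - sqrt(2*r1/(r1+r2))) = 1435.58 m/s
Total dV = 3529 m/s

3529 m/s


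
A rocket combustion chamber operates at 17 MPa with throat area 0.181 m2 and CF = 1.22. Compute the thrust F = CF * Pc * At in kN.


F = 1.22 * 17e6 * 0.181 = 3.7539e+06 N = 3753.9 kN

3753.9 kN


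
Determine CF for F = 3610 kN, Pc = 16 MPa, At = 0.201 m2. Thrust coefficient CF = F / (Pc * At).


CF = 3610000 / (16e6 * 0.201) = 1.12

1.12


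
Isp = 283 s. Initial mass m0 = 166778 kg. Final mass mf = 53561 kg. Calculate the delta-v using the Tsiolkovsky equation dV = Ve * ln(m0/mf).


Ve = 283 * 9.81 = 2776.23 m/s
dV = 2776.23 * ln(166778/53561) = 3153 m/s

3153 m/s


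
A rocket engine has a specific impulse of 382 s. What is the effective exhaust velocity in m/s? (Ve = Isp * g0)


Ve = Isp * g0 = 382 * 9.81 = 3747.4 m/s

3747.4 m/s


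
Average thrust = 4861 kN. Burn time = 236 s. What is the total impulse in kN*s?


It = 4861 * 236 = 1147196 kN*s

1147196 kN*s


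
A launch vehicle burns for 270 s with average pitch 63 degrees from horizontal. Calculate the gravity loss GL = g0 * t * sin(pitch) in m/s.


GL = 9.81 * 270 * sin(63 deg) = 2360 m/s

2360 m/s


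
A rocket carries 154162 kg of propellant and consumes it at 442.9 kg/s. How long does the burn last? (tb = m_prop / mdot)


tb = 154162 / 442.9 = 348.1 s

348.1 s


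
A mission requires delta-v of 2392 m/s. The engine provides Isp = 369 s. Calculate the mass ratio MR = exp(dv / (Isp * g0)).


Ve = 369 * 9.81 = 3619.89 m/s
MR = exp(2392 / 3619.89) = 1.936

1.936


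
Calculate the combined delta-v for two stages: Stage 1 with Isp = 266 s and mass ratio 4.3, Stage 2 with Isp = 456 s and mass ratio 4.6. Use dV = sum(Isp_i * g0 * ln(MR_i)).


dV1 = 266 * 9.81 * ln(4.3) = 3806.2 m/s
dV2 = 456 * 9.81 * ln(4.6) = 6826.6 m/s
Total dV = 3806.2 + 6826.6 = 10632.8 m/s ~ 10633 m/s

10633 m/s


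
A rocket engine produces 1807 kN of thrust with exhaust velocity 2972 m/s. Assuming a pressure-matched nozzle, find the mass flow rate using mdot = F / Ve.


mdot = F / Ve = 1807000 / 2972 = 608.0 kg/s

608.0 kg/s


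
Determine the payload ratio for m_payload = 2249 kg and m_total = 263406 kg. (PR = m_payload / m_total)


PR = 2249 / 263406 = 0.0085

0.0085


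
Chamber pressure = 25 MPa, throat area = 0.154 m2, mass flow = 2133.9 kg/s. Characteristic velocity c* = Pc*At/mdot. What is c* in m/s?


c* = 25e6 * 0.154 / 2133.9 = 1804 m/s

1804 m/s


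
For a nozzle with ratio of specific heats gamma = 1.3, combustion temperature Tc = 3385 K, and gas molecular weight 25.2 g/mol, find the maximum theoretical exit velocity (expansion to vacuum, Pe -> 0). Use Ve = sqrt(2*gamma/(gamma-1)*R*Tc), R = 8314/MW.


R = 8314 / 25.2 = 329.92 J/(kg.K)
Ve = sqrt(2 * 1.3 / (1.3 - 1) * 329.92 * 3385) = 3111 m/s

3111 m/s


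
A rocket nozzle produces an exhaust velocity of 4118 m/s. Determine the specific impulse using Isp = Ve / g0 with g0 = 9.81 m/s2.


Isp = Ve / g0 = 4118 / 9.81 = 419.8 s

419.8 s


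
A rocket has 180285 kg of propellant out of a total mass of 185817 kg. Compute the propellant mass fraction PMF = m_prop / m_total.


PMF = 180285 / 185817 = 0.97

0.97


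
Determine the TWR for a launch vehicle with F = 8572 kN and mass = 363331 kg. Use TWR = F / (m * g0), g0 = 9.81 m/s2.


TWR = 8572000 / (363331 * 9.81) = 2.4

2.4


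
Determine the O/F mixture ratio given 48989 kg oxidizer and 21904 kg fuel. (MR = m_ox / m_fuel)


MR = 48989 / 21904 = 2.24

2.24


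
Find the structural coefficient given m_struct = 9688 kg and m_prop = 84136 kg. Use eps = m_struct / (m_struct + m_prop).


eps = 9688 / (9688 + 84136) = 0.1033

0.1033


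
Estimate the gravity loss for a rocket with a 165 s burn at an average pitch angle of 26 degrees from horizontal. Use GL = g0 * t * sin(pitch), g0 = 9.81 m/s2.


GL = 9.81 * 165 * sin(26 deg) = 710 m/s

710 m/s


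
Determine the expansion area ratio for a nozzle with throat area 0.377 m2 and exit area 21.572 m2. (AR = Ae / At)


AR = 21.572 / 0.377 = 57.2

57.2


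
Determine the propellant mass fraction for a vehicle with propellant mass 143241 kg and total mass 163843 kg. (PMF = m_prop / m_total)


PMF = 143241 / 163843 = 0.874

0.874


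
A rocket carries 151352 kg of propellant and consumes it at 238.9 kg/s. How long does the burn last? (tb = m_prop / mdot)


tb = 151352 / 238.9 = 633.5 s

633.5 s


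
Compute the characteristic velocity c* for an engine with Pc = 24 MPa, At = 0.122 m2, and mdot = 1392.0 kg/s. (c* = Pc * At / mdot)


c* = 24e6 * 0.122 / 1392.0 = 2103 m/s

2103 m/s


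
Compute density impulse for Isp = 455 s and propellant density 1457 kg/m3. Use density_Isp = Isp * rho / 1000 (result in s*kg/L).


rho*Isp = 455 * 1457 / 1000 = 663 s*kg/L

663 s*kg/L


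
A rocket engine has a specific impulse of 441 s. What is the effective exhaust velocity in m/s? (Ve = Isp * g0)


Ve = Isp * g0 = 441 * 9.81 = 4326.2 m/s

4326.2 m/s


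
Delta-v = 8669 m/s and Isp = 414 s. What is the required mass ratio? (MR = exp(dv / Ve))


Ve = 414 * 9.81 = 4061.34 m/s
MR = exp(8669 / 4061.34) = 8.453

8.453


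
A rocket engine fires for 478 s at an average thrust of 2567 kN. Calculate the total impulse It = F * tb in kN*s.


It = 2567 * 478 = 1227026 kN*s

1227026 kN*s


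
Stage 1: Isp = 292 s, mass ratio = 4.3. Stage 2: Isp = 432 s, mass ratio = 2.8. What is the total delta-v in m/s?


dV1 = 292 * 9.81 * ln(4.3) = 4178.2 m/s
dV2 = 432 * 9.81 * ln(2.8) = 4363.4 m/s
Total dV = 4178.2 + 4363.4 = 8541.6 m/s ~ 8542 m/s

8542 m/s


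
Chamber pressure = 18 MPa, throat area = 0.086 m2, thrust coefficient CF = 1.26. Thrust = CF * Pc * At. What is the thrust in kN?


F = 1.26 * 18e6 * 0.086 = 1.9505e+06 N = 1950.5 kN

1950.5 kN


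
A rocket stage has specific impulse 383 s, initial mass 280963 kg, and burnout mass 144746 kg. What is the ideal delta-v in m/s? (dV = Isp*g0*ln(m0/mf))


Ve = 383 * 9.81 = 3757.23 m/s
dV = 3757.23 * ln(280963/144746) = 2492 m/s

2492 m/s


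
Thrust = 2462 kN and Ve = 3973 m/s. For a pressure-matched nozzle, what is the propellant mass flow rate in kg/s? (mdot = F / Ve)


mdot = F / Ve = 2462000 / 3973 = 619.7 kg/s

619.7 kg/s


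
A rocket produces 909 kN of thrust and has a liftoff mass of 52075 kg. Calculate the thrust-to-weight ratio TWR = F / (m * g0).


TWR = 909000 / (52075 * 9.81) = 1.78

1.78


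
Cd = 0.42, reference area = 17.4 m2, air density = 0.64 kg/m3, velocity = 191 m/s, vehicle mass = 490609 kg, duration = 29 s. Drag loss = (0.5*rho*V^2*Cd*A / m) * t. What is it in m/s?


D = 0.5 * 0.64 * 191^2 * 0.42 * 17.4 = 85313.01 N
a = 85313.01 / 490609 = 0.1739 m/s2
dV = 0.1739 * 29 = 5.0 m/s

5.0 m/s


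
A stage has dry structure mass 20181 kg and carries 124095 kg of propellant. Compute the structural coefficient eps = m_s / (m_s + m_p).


eps = 20181 / (20181 + 124095) = 0.1399

0.1399


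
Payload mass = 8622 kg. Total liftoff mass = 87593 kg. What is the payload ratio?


PR = 8622 / 87593 = 0.0984

0.0984


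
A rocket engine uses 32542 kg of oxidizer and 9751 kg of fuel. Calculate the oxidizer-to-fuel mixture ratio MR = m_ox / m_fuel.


MR = 32542 / 9751 = 3.34

3.34


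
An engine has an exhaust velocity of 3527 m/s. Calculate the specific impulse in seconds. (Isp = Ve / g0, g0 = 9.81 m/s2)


Isp = Ve / g0 = 3527 / 9.81 = 359.5 s

359.5 s


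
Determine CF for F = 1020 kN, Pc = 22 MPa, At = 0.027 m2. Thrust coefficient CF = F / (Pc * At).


CF = 1020000 / (22e6 * 0.027) = 1.72

1.72


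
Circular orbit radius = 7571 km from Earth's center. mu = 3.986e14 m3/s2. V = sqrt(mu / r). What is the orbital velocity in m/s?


V = sqrt(3.986e14 / 7571000) = 7256 m/s

7256 m/s


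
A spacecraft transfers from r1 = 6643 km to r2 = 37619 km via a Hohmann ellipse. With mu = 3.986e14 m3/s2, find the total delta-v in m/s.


V1 = sqrt(mu/r1) = 7746.16 m/s
dV1 = V1*(sqrt(2*r2/(r1+r2)) - 1) = 2353.1 m/s
V2 = sqrt(mu/r2) = 3255.11 m/s
dV2 = V2*(1 - sqrt(2*r1/(r1+r2))) = 1471.71 m/s
Total dV = 3825 m/s

3825 m/s


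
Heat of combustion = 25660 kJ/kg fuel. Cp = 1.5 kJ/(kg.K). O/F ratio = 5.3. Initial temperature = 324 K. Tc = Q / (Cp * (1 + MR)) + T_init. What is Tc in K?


Tc = 25660 / (1.5 * (1 + 5.3)) + 324 = 3039 K

3039 K


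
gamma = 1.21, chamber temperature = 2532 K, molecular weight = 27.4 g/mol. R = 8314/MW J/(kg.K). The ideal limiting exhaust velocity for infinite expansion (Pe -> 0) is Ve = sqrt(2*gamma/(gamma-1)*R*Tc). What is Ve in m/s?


R = 8314 / 27.4 = 303.43 J/(kg.K)
Ve = sqrt(2 * 1.21 / (1.21 - 1) * 303.43 * 2532) = 2975 m/s

2975 m/s


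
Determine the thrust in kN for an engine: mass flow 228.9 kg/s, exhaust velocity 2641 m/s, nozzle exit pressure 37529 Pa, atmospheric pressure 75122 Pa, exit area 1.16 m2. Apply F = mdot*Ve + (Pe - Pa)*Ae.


F = 228.9 * 2641 + (37529 - 75122) * 1.16 = 560917.0 N = 560.9 kN

560.9 kN


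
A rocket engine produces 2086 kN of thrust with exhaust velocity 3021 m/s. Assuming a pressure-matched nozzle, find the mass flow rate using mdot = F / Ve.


mdot = F / Ve = 2086000 / 3021 = 690.5 kg/s

690.5 kg/s


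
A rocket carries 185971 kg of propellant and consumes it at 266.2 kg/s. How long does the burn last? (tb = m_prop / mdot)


tb = 185971 / 266.2 = 698.6 s

698.6 s


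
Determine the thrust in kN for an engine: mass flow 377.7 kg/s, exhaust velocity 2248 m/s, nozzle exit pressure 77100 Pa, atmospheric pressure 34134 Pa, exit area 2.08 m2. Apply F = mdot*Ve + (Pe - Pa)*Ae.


F = 377.7 * 2248 + (77100 - 34134) * 2.08 = 938439.0 N = 938.4 kN

938.4 kN


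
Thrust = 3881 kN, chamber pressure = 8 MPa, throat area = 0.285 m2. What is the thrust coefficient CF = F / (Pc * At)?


CF = 3881000 / (8e6 * 0.285) = 1.7

1.7


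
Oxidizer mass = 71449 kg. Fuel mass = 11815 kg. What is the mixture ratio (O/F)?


MR = 71449 / 11815 = 6.05

6.05


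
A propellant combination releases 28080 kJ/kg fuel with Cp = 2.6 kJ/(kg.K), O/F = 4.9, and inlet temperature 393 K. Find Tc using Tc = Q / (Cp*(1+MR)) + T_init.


Tc = 28080 / (2.6 * (1 + 4.9)) + 393 = 2224 K

2224 K


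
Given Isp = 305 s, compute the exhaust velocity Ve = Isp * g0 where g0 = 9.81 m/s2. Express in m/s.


Ve = Isp * g0 = 305 * 9.81 = 2992.1 m/s

2992.1 m/s


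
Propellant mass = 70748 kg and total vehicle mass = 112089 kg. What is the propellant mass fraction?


PMF = 70748 / 112089 = 0.631

0.631


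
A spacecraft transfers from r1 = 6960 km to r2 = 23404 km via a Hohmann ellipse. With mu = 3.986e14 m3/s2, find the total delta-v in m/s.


V1 = sqrt(mu/r1) = 7567.7 m/s
dV1 = V1*(sqrt(2*r2/(r1+r2)) - 1) = 1828.33 m/s
V2 = sqrt(mu/r2) = 4126.9 m/s
dV2 = V2*(1 - sqrt(2*r1/(r1+r2))) = 1332.66 m/s
Total dV = 3161 m/s

3161 m/s


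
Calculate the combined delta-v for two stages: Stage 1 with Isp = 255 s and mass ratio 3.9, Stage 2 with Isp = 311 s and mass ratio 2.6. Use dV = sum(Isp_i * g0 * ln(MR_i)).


dV1 = 255 * 9.81 * ln(3.9) = 3404.6 m/s
dV2 = 311 * 9.81 * ln(2.6) = 2915.2 m/s
Total dV = 3404.6 + 2915.2 = 6319.8 m/s ~ 6320 m/s

6320 m/s


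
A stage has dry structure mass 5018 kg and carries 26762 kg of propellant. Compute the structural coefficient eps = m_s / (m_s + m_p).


eps = 5018 / (5018 + 26762) = 0.1579

0.1579


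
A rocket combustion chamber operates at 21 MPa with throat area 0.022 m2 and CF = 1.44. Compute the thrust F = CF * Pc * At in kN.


F = 1.44 * 21e6 * 0.022 = 665280.0 N = 665.3 kN

665.3 kN


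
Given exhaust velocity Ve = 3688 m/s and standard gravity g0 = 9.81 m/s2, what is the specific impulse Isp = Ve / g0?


Isp = Ve / g0 = 3688 / 9.81 = 375.9 s

375.9 s


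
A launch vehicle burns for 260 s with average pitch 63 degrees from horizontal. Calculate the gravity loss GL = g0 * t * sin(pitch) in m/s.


GL = 9.81 * 260 * sin(63 deg) = 2273 m/s

2273 m/s


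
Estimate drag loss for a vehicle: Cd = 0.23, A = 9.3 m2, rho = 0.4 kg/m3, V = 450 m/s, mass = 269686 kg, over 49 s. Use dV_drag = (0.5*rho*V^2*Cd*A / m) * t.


D = 0.5 * 0.4 * 450^2 * 0.23 * 9.3 = 86629.5 N
a = 86629.5 / 269686 = 0.3212 m/s2
dV = 0.3212 * 49 = 15.7 m/s

15.7 m/s


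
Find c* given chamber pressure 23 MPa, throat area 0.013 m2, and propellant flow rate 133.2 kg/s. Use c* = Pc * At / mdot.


c* = 23e6 * 0.013 / 133.2 = 2245 m/s

2245 m/s


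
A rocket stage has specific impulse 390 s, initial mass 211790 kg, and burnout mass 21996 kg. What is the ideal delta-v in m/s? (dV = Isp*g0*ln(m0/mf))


Ve = 390 * 9.81 = 3825.9 m/s
dV = 3825.9 * ln(211790/21996) = 8665 m/s

8665 m/s


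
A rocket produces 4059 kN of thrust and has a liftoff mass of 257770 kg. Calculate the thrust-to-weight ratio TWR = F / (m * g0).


TWR = 4059000 / (257770 * 9.81) = 1.61

1.61


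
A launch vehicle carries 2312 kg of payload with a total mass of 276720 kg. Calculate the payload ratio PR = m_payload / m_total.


PR = 2312 / 276720 = 0.0084

0.0084


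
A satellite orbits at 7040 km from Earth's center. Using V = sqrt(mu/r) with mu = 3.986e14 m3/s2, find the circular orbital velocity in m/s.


V = sqrt(3.986e14 / 7040000) = 7525 m/s

7525 m/s


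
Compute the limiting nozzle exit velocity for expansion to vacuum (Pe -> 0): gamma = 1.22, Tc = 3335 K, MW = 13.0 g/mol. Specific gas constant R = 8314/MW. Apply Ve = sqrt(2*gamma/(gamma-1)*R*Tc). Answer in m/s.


R = 8314 / 13.0 = 639.54 J/(kg.K)
Ve = sqrt(2 * 1.22 / (1.22 - 1) * 639.54 * 3335) = 4864 m/s

4864 m/s


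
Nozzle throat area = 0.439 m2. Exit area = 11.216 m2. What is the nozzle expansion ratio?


AR = 11.216 / 0.439 = 25.5

25.5


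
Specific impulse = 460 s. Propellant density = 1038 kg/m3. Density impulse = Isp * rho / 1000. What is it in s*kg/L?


rho*Isp = 460 * 1038 / 1000 = 477 s*kg/L

477 s*kg/L


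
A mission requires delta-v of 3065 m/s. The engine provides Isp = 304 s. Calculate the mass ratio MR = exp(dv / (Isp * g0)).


Ve = 304 * 9.81 = 2982.24 m/s
MR = exp(3065 / 2982.24) = 2.795

2.795


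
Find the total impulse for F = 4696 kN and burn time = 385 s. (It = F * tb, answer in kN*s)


It = 4696 * 385 = 1807960 kN*s

1807960 kN*s


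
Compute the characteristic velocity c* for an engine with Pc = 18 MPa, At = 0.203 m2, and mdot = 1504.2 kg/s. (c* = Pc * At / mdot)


c* = 18e6 * 0.203 / 1504.2 = 2429 m/s

2429 m/s


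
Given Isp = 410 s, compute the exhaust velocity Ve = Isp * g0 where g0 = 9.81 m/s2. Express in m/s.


Ve = Isp * g0 = 410 * 9.81 = 4022.1 m/s

4022.1 m/s


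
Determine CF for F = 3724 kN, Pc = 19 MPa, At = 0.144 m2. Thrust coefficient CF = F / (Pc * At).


CF = 3724000 / (19e6 * 0.144) = 1.36

1.36


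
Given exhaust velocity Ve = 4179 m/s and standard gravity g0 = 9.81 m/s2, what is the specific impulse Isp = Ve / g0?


Isp = Ve / g0 = 4179 / 9.81 = 426.0 s

426.0 s


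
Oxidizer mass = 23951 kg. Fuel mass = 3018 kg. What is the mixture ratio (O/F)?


MR = 23951 / 3018 = 7.94

7.94


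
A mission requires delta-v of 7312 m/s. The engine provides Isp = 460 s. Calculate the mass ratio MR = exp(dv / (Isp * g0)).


Ve = 460 * 9.81 = 4512.6 m/s
MR = exp(7312 / 4512.6) = 5.055

5.055


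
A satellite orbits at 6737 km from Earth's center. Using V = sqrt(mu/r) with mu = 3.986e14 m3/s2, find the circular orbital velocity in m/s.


V = sqrt(3.986e14 / 6737000) = 7692 m/s

7692 m/s


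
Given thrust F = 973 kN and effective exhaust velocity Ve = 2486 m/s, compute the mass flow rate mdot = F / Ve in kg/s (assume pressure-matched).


mdot = F / Ve = 973000 / 2486 = 391.4 kg/s

391.4 kg/s


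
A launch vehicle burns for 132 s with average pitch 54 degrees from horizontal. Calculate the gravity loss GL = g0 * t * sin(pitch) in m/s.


GL = 9.81 * 132 * sin(54 deg) = 1048 m/s

1048 m/s


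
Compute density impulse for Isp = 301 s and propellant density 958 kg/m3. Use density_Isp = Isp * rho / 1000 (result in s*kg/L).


rho*Isp = 301 * 958 / 1000 = 288 s*kg/L

288 s*kg/L


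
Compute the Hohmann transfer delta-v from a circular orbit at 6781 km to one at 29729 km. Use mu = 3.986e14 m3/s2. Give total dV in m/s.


V1 = sqrt(mu/r1) = 7666.93 m/s
dV1 = V1*(sqrt(2*r2/(r1+r2)) - 1) = 2117.17 m/s
V2 = sqrt(mu/r2) = 3661.66 m/s
dV2 = V2*(1 - sqrt(2*r1/(r1+r2))) = 1429.97 m/s
Total dV = 3547 m/s

3547 m/s


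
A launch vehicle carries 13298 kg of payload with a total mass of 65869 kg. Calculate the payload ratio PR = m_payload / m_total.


PR = 13298 / 65869 = 0.2019

0.2019


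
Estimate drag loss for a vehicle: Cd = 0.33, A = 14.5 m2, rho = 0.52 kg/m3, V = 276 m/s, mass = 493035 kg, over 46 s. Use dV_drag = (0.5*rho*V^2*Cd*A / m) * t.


D = 0.5 * 0.52 * 276^2 * 0.33 * 14.5 = 94770.56 N
a = 94770.56 / 493035 = 0.1922 m/s2
dV = 0.1922 * 46 = 8.8 m/s

8.8 m/s


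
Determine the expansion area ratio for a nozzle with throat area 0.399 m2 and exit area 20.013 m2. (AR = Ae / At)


AR = 20.013 / 0.399 = 50.2

50.2


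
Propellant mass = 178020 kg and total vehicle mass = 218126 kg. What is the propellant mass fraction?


PMF = 178020 / 218126 = 0.816

0.816


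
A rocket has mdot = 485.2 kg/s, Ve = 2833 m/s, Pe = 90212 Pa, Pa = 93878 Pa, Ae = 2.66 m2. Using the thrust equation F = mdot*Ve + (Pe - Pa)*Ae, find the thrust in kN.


F = 485.2 * 2833 + (90212 - 93878) * 2.66 = 1.3648e+06 N = 1364.8 kN

1364.8 kN


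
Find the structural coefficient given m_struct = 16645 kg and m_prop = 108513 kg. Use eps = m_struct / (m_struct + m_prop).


eps = 16645 / (16645 + 108513) = 0.133

0.133


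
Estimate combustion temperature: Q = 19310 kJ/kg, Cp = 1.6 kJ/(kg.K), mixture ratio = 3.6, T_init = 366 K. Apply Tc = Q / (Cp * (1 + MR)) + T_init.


Tc = 19310 / (1.6 * (1 + 3.6)) + 366 = 2990 K

2990 K


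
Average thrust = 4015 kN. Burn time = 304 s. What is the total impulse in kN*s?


It = 4015 * 304 = 1220560 kN*s

1220560 kN*s


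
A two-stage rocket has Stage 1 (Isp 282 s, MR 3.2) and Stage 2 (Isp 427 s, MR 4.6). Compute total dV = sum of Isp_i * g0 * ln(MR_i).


dV1 = 282 * 9.81 * ln(3.2) = 3217.8 m/s
dV2 = 427 * 9.81 * ln(4.6) = 6392.5 m/s
Total dV = 3217.8 + 6392.5 = 9610.3 m/s ~ 9610 m/s

9610 m/s


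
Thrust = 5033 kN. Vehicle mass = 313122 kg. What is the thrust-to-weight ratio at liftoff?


TWR = 5033000 / (313122 * 9.81) = 1.64

1.64


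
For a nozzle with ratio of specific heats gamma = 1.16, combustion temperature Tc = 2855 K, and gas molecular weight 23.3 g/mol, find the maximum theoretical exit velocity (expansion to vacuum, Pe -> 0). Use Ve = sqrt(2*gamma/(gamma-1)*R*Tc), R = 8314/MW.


R = 8314 / 23.3 = 356.82 J/(kg.K)
Ve = sqrt(2 * 1.16 / (1.16 - 1) * 356.82 * 2855) = 3843 m/s

3843 m/s


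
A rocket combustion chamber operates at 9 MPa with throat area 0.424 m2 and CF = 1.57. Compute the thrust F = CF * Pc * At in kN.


F = 1.57 * 9e6 * 0.424 = 5.9911e+06 N = 5991.1 kN

5991.1 kN


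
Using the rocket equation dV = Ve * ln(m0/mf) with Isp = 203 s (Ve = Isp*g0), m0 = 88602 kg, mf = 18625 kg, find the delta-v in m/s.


Ve = 203 * 9.81 = 1991.43 m/s
dV = 1991.43 * ln(88602/18625) = 3106 m/s

3106 m/s


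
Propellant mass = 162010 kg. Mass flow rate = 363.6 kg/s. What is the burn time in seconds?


tb = 162010 / 363.6 = 445.6 s

445.6 s


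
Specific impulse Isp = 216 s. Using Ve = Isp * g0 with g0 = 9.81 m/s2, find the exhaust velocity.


Ve = Isp * g0 = 216 * 9.81 = 2119.0 m/s

2119.0 m/s


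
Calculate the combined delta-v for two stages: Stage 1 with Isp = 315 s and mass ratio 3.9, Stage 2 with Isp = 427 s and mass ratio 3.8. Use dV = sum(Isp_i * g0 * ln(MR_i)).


dV1 = 315 * 9.81 * ln(3.9) = 4205.6 m/s
dV2 = 427 * 9.81 * ln(3.8) = 5592.1 m/s
Total dV = 4205.6 + 5592.1 = 9797.7 m/s ~ 9798 m/s

9798 m/s


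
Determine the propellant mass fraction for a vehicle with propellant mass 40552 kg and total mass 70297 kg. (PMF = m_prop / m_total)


PMF = 40552 / 70297 = 0.577

0.577


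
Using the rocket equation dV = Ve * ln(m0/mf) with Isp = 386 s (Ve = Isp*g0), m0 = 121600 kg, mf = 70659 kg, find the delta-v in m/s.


Ve = 386 * 9.81 = 3786.66 m/s
dV = 3786.66 * ln(121600/70659) = 2056 m/s

2056 m/s


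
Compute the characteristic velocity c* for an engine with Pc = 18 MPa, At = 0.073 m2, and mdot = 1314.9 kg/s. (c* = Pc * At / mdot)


c* = 18e6 * 0.073 / 1314.9 = 999 m/s

999 m/s


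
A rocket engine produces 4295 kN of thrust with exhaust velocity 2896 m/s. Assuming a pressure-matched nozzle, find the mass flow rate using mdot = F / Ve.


mdot = F / Ve = 4295000 / 2896 = 1483.1 kg/s

1483.1 kg/s


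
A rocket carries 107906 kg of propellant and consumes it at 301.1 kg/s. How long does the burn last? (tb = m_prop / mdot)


tb = 107906 / 301.1 = 358.4 s

358.4 s


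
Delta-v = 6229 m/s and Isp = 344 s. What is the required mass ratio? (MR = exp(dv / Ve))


Ve = 344 * 9.81 = 3374.64 m/s
MR = exp(6229 / 3374.64) = 6.333

6.333


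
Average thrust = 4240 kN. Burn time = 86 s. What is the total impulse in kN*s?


It = 4240 * 86 = 364640 kN*s

364640 kN*s


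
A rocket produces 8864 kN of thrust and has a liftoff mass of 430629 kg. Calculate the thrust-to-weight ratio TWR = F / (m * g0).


TWR = 8864000 / (430629 * 9.81) = 2.1

2.1


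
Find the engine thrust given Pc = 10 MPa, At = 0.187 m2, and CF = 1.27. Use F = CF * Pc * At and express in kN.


F = 1.27 * 10e6 * 0.187 = 2.3749e+06 N = 2374.9 kN

2374.9 kN


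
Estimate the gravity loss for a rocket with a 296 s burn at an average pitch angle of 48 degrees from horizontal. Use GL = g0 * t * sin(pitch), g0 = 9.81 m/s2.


GL = 9.81 * 296 * sin(48 deg) = 2158 m/s

2158 m/s


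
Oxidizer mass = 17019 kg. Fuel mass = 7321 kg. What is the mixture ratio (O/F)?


MR = 17019 / 7321 = 2.32

2.32


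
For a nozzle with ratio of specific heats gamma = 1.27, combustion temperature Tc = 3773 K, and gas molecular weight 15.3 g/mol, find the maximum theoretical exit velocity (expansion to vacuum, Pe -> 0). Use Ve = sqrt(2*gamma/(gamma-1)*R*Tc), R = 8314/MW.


R = 8314 / 15.3 = 543.4 J/(kg.K)
Ve = sqrt(2 * 1.27 / (1.27 - 1) * 543.4 * 3773) = 4392 m/s

4392 m/s


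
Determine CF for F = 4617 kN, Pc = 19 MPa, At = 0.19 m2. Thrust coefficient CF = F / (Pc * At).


CF = 4617000 / (19e6 * 0.19) = 1.28

1.28


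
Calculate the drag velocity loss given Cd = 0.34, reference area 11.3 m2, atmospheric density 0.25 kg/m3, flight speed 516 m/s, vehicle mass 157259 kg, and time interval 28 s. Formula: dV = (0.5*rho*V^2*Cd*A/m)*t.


D = 0.5 * 0.25 * 516^2 * 0.34 * 11.3 = 127869.44 N
a = 127869.44 / 157259 = 0.8131 m/s2
dV = 0.8131 * 28 = 22.8 m/s

22.8 m/s


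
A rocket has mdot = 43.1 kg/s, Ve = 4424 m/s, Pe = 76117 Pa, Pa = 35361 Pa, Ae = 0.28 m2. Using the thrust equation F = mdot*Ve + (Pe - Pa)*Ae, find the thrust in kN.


F = 43.1 * 4424 + (76117 - 35361) * 0.28 = 202086.0 N = 202.1 kN

202.1 kN


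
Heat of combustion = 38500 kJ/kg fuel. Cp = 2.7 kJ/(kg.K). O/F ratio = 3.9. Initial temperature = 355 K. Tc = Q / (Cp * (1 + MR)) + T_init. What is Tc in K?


Tc = 38500 / (2.7 * (1 + 3.9)) + 355 = 3265 K

3265 K


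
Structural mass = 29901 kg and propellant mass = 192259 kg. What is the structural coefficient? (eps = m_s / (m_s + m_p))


eps = 29901 / (29901 + 192259) = 0.1346

0.1346


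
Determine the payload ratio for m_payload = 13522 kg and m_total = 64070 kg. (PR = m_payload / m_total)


PR = 13522 / 64070 = 0.2111

0.2111


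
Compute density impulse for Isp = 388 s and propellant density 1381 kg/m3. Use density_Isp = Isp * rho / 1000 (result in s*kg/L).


rho*Isp = 388 * 1381 / 1000 = 536 s*kg/L

536 s*kg/L


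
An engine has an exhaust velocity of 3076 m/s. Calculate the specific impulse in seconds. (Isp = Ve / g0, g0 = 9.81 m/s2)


Isp = Ve / g0 = 3076 / 9.81 = 313.6 s

313.6 s


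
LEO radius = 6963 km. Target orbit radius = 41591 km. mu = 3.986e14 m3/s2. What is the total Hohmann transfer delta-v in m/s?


V1 = sqrt(mu/r1) = 7566.07 m/s
dV1 = V1*(sqrt(2*r2/(r1+r2)) - 1) = 2337.06 m/s
V2 = sqrt(mu/r2) = 3095.77 m/s
dV2 = V2*(1 - sqrt(2*r1/(r1+r2))) = 1437.83 m/s
Total dV = 3775 m/s

3775 m/s


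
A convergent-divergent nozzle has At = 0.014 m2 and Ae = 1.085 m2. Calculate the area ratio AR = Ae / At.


AR = 1.085 / 0.014 = 77.5

77.5


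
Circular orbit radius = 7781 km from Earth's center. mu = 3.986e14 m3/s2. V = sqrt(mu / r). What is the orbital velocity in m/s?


V = sqrt(3.986e14 / 7781000) = 7157 m/s

7157 m/s


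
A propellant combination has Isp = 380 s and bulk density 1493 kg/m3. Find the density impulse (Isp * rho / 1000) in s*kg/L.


rho*Isp = 380 * 1493 / 1000 = 567 s*kg/L

567 s*kg/L


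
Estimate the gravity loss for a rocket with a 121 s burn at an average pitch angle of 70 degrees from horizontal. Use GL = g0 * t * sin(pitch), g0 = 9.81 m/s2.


GL = 9.81 * 121 * sin(70 deg) = 1115 m/s

1115 m/s


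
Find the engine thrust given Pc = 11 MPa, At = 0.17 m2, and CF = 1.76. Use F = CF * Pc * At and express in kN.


F = 1.76 * 11e6 * 0.17 = 3.2912e+06 N = 3291.2 kN

3291.2 kN


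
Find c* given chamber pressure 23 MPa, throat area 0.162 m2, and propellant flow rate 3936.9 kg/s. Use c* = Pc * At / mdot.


c* = 23e6 * 0.162 / 3936.9 = 946 m/s

946 m/s


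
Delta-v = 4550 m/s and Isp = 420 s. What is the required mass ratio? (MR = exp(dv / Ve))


Ve = 420 * 9.81 = 4120.2 m/s
MR = exp(4550 / 4120.2) = 3.017

3.017


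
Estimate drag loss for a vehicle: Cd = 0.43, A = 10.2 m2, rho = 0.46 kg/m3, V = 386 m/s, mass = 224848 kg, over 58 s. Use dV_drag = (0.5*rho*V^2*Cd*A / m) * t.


D = 0.5 * 0.46 * 386^2 * 0.43 * 10.2 = 150304.18 N
a = 150304.18 / 224848 = 0.6685 m/s2
dV = 0.6685 * 58 = 38.8 m/s

38.8 m/s


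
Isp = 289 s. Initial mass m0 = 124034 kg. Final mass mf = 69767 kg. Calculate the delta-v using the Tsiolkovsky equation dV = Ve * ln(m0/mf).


Ve = 289 * 9.81 = 2835.09 m/s
dV = 2835.09 * ln(124034/69767) = 1631 m/s

1631 m/s


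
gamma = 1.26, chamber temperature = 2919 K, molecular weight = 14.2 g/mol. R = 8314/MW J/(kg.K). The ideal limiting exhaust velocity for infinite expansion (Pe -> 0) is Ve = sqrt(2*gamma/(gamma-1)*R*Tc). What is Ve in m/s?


R = 8314 / 14.2 = 585.49 J/(kg.K)
Ve = sqrt(2 * 1.26 / (1.26 - 1) * 585.49 * 2919) = 4070 m/s

4070 m/s


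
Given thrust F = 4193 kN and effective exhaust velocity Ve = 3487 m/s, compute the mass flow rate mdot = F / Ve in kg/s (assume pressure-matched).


mdot = F / Ve = 4193000 / 3487 = 1202.5 kg/s

1202.5 kg/s


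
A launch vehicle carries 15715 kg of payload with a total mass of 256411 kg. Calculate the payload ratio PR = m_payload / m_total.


PR = 15715 / 256411 = 0.0613

0.0613


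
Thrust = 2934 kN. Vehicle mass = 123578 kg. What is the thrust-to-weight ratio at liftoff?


TWR = 2934000 / (123578 * 9.81) = 2.42

2.42


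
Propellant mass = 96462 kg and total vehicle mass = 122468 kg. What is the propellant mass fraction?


PMF = 96462 / 122468 = 0.788

0.788


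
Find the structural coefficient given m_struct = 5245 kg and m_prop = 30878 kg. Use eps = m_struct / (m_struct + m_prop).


eps = 5245 / (5245 + 30878) = 0.1452

0.1452


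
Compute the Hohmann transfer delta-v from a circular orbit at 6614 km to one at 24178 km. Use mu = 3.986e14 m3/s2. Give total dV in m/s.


V1 = sqrt(mu/r1) = 7763.12 m/s
dV1 = V1*(sqrt(2*r2/(r1+r2)) - 1) = 1965.31 m/s
V2 = sqrt(mu/r2) = 4060.3 m/s
dV2 = V2*(1 - sqrt(2*r1/(r1+r2))) = 1399.05 m/s
Total dV = 3364 m/s

3364 m/s


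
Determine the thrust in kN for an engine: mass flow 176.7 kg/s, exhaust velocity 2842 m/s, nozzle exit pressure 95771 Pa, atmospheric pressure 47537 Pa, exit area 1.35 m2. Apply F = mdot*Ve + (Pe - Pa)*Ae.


F = 176.7 * 2842 + (95771 - 47537) * 1.35 = 567297.0 N = 567.3 kN

567.3 kN


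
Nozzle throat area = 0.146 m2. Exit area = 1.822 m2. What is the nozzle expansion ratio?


AR = 1.822 / 0.146 = 12.5

12.5


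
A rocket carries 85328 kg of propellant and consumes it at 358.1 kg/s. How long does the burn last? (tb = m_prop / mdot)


tb = 85328 / 358.1 = 238.3 s

238.3 s


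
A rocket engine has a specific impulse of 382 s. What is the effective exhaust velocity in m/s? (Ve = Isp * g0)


Ve = Isp * g0 = 382 * 9.81 = 3747.4 m/s

3747.4 m/s


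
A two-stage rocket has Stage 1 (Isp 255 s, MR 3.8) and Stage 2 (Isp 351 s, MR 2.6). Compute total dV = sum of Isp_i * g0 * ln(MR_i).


dV1 = 255 * 9.81 * ln(3.8) = 3339.6 m/s
dV2 = 351 * 9.81 * ln(2.6) = 3290.1 m/s
Total dV = 3339.6 + 3290.1 = 6629.7 m/s ~ 6630 m/s

6630 m/s


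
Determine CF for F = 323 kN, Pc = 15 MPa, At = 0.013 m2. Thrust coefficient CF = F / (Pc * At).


CF = 323000 / (15e6 * 0.013) = 1.66

1.66


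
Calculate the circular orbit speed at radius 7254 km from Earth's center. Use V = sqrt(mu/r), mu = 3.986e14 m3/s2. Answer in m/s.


V = sqrt(3.986e14 / 7254000) = 7413 m/s

7413 m/s


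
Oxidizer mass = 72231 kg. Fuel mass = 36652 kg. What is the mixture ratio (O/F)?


MR = 72231 / 36652 = 1.97

1.97


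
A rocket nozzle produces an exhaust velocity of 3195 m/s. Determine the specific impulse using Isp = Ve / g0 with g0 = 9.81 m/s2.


Isp = Ve / g0 = 3195 / 9.81 = 325.7 s

325.7 s


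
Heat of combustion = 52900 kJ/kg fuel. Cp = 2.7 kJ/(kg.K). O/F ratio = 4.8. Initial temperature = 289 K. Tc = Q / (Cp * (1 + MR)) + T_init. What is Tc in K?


Tc = 52900 / (2.7 * (1 + 4.8)) + 289 = 3667 K

3667 K


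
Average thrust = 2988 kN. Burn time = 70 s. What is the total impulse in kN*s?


It = 2988 * 70 = 209160 kN*s

209160 kN*s


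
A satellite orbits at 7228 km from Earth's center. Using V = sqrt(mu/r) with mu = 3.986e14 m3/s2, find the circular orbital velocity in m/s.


V = sqrt(3.986e14 / 7228000) = 7426 m/s

7426 m/s


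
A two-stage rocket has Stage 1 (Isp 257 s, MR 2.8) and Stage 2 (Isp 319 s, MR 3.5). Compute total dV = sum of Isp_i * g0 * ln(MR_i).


dV1 = 257 * 9.81 * ln(2.8) = 2595.8 m/s
dV2 = 319 * 9.81 * ln(3.5) = 3920.4 m/s
Total dV = 2595.8 + 3920.4 = 6516.2 m/s ~ 6516 m/s

6516 m/s


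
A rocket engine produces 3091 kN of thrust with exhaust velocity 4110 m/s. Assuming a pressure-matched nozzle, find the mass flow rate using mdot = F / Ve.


mdot = F / Ve = 3091000 / 4110 = 752.1 kg/s

752.1 kg/s


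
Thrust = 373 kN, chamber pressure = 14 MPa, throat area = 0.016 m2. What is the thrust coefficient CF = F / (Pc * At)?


CF = 373000 / (14e6 * 0.016) = 1.67

1.67


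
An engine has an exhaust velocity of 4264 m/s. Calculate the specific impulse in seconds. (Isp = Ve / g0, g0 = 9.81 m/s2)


Isp = Ve / g0 = 4264 / 9.81 = 434.7 s

434.7 s


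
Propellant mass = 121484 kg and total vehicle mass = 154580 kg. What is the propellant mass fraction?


PMF = 121484 / 154580 = 0.786

0.786


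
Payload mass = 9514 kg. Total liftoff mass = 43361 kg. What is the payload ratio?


PR = 9514 / 43361 = 0.2194

0.2194


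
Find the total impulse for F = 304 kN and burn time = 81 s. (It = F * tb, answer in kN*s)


It = 304 * 81 = 24624 kN*s

24624 kN*s


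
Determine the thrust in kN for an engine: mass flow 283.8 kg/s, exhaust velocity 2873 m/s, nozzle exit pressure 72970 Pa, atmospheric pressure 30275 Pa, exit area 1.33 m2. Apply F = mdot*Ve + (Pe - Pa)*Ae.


F = 283.8 * 2873 + (72970 - 30275) * 1.33 = 872142.0 N = 872.1 kN

872.1 kN


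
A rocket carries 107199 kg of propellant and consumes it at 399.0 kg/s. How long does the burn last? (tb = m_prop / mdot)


tb = 107199 / 399.0 = 268.7 s

268.7 s


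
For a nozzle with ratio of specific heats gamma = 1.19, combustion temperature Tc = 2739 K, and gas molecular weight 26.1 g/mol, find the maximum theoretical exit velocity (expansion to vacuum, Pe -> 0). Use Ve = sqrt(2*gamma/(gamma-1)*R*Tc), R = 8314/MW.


R = 8314 / 26.1 = 318.54 J/(kg.K)
Ve = sqrt(2 * 1.19 / (1.19 - 1) * 318.54 * 2739) = 3306 m/s

3306 m/s


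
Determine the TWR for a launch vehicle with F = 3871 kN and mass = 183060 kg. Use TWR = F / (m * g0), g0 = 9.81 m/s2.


TWR = 3871000 / (183060 * 9.81) = 2.16

2.16


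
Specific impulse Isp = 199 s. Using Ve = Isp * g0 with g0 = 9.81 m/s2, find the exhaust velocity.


Ve = Isp * g0 = 199 * 9.81 = 1952.2 m/s

1952.2 m/s


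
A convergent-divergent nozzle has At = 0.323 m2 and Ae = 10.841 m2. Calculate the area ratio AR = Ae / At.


AR = 10.841 / 0.323 = 33.6

33.6


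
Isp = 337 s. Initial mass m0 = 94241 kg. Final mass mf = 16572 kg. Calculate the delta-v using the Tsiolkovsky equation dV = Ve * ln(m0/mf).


Ve = 337 * 9.81 = 3305.97 m/s
dV = 3305.97 * ln(94241/16572) = 5746 m/s

5746 m/s


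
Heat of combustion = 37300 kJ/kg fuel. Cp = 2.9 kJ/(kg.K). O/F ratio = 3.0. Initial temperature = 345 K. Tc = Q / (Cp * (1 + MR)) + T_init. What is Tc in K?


Tc = 37300 / (2.9 * (1 + 3.0)) + 345 = 3561 K

3561 K
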